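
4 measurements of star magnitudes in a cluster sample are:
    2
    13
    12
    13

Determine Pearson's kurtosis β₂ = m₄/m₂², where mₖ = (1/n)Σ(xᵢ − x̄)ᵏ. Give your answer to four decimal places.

2.3115

x̄ = 10.0000
Σ(xᵢ − x̄)² = 86.0000 ⇒ m₂ = 21.50000
Σ(xᵢ − x̄)⁴ = 4274.0000 ⇒ m₄ = 1068.50000
m₂² = 462.25000
β₂ = m₄/m₂² = 1068.50000 / 462.25000 ≈ 2.3115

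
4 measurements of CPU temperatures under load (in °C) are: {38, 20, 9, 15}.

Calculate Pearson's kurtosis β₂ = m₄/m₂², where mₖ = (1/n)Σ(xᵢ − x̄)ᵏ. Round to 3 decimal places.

x̄ = 20.5000
Σ(xᵢ − x̄)² = 469.0000 ⇒ m₂ = 117.25000
Σ(xᵢ − x̄)⁴ = 112194.2500 ⇒ m₄ = 28048.56250
m₂² = 13747.56250
β₂ = m₄/m₂² = 28048.56250 / 13747.56250 ≈ 2.040

2.040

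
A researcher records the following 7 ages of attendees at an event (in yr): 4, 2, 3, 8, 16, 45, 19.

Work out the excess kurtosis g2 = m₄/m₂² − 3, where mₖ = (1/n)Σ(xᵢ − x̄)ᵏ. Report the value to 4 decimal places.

0.5667

x̄ = 13.8571
Σ(xᵢ − x̄)² = 1390.8571 ⇒ m₂ = 198.69388
Σ(xᵢ − x̄)⁴ = 985661.8892 ⇒ m₄ = 140808.84132
m₂² = 39479.25698
g2 = m₄/m₂² − 3 = 3.56665 − 3 ≈ 0.5667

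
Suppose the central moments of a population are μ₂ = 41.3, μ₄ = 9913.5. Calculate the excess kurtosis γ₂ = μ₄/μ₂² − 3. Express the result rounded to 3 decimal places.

μ₂² = 41.3² = 1705.69000
μ₄/μ₂² = 9913.5 / 1705.69000 = 5.81202
γ₂ = 5.81202 − 3 ≈ 2.812

2.812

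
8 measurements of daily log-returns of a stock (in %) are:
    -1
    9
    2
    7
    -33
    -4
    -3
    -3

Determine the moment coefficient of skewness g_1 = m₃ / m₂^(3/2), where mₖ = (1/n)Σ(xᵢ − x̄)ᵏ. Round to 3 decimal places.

-1.637

x̄ = (-1 + 9 + 2 + 7 - 33 - 4 - 3 - 3) / 8 = -3.2500
deviations (xᵢ − x̄): 2.2500, 12.2500, 5.2500, 10.2500, -29.7500, -0.7500, 0.2500, 0.2500
Σ(xᵢ − x̄)² = 1173.5000 ⇒ m₂ = 1173.5000/8 = 146.68750
Σ(xᵢ − x̄)³ = -23259.7500 ⇒ m₃ = -23259.7500/8 = -2907.46875
m₂^(3/2) = 146.68750^(1.5) = 1776.60001
g_1 = m₃ / m₂^(3/2) = -2907.46875 / 1776.60001 ≈ -1.637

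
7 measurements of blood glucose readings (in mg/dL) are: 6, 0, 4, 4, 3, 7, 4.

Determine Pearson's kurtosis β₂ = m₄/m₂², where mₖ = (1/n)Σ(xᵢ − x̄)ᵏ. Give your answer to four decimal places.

2.7533

x̄ = 4.0000
Σ(xᵢ − x̄)² = 30.0000 ⇒ m₂ = 4.28571
Σ(xᵢ − x̄)⁴ = 354.0000 ⇒ m₄ = 50.57143
m₂² = 18.36735
β₂ = m₄/m₂² = 50.57143 / 18.36735 ≈ 2.7533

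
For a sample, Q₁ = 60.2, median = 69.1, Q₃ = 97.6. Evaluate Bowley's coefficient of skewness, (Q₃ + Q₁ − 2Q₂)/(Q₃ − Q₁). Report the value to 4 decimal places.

0.5241

numerator: Q₃ + Q₁ − 2Q₂ = 97.6 + 60.2 − 2×69.1 = 19.6000
denominator: Q₃ − Q₁ = 97.6 − 60.2 = 37.4000
Bowley skewness = 19.6000 / 37.4000 ≈ 0.5241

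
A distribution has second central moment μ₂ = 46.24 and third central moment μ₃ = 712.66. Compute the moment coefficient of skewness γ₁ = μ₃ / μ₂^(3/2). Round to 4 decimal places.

2.2665

σ = √μ₂ = √46.24 = 6.80000
σ³ = μ₂^(3/2) = 314.43200
γ₁ = μ₃/σ³ = 712.66 / 314.43200 ≈ 2.2665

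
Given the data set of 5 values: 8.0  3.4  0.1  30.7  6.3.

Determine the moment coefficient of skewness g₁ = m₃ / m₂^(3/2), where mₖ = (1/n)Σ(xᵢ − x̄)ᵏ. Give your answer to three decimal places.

1.270

x̄ = (8.0 + 3.4 + 0.1 + 30.7 + 6.3) / 5 = 9.7000
deviations (xᵢ − x̄): -1.7000, -6.3000, -9.6000, 21.0000, -3.4000
Σ(xᵢ − x̄)² = 587.3000 ⇒ m₂ = 587.3000/5 = 117.46000
Σ(xᵢ − x̄)³ = 8082.0000 ⇒ m₃ = 8082.0000/5 = 1616.40000
m₂^(3/2) = 117.46000^(1.5) = 1273.01932
g₁ = m₃ / m₂^(3/2) = 1616.40000 / 1273.01932 ≈ 1.270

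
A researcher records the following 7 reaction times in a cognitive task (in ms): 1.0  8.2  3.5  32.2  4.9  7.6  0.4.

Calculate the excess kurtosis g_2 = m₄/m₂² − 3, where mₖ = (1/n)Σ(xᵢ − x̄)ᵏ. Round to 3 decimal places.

1.510

x̄ = 8.2571
Σ(xᵢ − x̄)² = 721.9971 ⇒ m₂ = 103.14245
Σ(xᵢ − x̄)⁴ = 335851.7324 ⇒ m₄ = 47978.81892
m₂² = 10638.36478
g_2 = m₄/m₂² − 3 = 4.50998 − 3 ≈ 1.510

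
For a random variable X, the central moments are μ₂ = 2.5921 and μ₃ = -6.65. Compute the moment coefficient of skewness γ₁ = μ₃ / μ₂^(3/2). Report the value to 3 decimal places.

σ = √μ₂ = √2.5921 = 1.61000
σ³ = μ₂^(3/2) = 4.17328
γ₁ = μ₃/σ³ = -6.65 / 4.17328 ≈ -1.593

-1.593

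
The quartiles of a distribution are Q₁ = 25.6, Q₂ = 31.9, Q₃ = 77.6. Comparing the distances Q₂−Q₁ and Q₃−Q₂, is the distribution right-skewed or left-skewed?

Q₂ − Q₁ = 6.3;  Q₃ − Q₂ = 45.7
Q₃ − Q₂ > Q₂ − Q₁ ⇒ the upper half is more spread out ⇒ right-skewed.

right-skewed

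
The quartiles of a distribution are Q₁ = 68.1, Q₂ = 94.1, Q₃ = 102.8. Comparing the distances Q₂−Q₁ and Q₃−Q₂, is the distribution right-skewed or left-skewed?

left-skewed

Q₂ − Q₁ = 26.0;  Q₃ − Q₂ = 8.7
Q₂ − Q₁ > Q₃ − Q₂ ⇒ the lower half is more spread out ⇒ left-skewed.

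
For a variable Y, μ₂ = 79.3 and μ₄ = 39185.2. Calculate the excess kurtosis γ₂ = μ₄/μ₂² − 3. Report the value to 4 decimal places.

μ₂² = 79.3² = 6288.49000
μ₄/μ₂² = 39185.2 / 6288.49000 = 6.23126
γ₂ = 6.23126 − 3 ≈ 3.2313

3.2313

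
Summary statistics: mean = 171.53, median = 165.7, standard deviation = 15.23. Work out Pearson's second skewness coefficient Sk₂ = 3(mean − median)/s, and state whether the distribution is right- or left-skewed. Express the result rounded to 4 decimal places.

1.1484, right-skewed

Sk₂ = 3(171.53 − 165.7) / 15.23 = 3 × 5.8300 / 15.23
    = 17.4900 / 15.23 ≈ 1.1484
Sk₂ > 0 ⇒ mean > median ⇒ right-skewed (positive skew).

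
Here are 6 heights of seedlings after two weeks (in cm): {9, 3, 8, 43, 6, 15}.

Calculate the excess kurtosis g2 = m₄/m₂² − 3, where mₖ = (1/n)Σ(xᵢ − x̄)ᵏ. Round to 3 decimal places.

x̄ = 14.0000
Σ(xᵢ − x̄)² = 1088.0000 ⇒ m₂ = 181.33333
Σ(xᵢ − x̄)⁴ = 727940.0000 ⇒ m₄ = 121323.33333
m₂² = 32881.77778
g2 = m₄/m₂² − 3 = 3.68968 − 3 ≈ 0.690

0.690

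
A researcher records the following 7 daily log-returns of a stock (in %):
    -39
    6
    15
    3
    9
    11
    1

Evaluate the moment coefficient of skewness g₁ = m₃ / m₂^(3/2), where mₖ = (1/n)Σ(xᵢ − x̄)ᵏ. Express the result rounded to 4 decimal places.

x̄ = (-39 + 6 + 15 + 3 + 9 + 11 + 1) / 7 = 0.8571
deviations (xᵢ − x̄): -39.8571, 5.1429, 14.1429, 2.1429, 8.1429, 10.1429, 0.1429
Σ(xᵢ − x̄)² = 1988.8571 ⇒ m₂ = 1988.8571/7 = 284.12245
Σ(xᵢ − x̄)³ = -58758.6122 ⇒ m₃ = -58758.6122/7 = -8394.08746
m₂^(3/2) = 284.12245^(1.5) = 4789.14873
g₁ = m₃ / m₂^(3/2) = -8394.08746 / 4789.14873 ≈ -1.7527

-1.7527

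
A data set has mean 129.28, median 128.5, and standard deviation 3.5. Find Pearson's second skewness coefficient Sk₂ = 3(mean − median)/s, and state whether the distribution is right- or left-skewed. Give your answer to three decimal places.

Sk₂ = 3(129.28 − 128.5) / 3.5 = 3 × 0.7800 / 3.5
    = 2.3400 / 3.5 ≈ 0.669
Sk₂ > 0 ⇒ mean > median ⇒ right-skewed (positive skew).

0.669, right-skewed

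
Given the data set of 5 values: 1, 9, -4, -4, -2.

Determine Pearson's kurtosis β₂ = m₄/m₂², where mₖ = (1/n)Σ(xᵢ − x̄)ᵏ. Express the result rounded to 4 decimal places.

x̄ = 0.0000
Σ(xᵢ − x̄)² = 118.0000 ⇒ m₂ = 23.60000
Σ(xᵢ − x̄)⁴ = 7090.0000 ⇒ m₄ = 1418.00000
m₂² = 556.96000
β₂ = m₄/m₂² = 1418.00000 / 556.96000 ≈ 2.5460

2.5460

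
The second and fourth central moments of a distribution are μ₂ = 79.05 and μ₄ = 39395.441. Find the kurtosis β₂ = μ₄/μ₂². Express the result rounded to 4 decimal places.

μ₂² = 79.05² = 6248.90250
μ₄/μ₂² = 39395.441 / 6248.90250 = 6.30438
β₂ ≈ 6.3044

6.3044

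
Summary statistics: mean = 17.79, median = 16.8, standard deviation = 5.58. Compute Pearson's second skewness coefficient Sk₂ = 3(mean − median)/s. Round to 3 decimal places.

0.532

Sk₂ = 3(17.79 − 16.8) / 5.58 = 3 × 0.9900 / 5.58
    = 2.9700 / 5.58 ≈ 0.532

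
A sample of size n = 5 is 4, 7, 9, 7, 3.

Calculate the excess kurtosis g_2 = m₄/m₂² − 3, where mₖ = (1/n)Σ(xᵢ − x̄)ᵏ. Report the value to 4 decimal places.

x̄ = 6.0000
Σ(xᵢ − x̄)² = 24.0000 ⇒ m₂ = 4.80000
Σ(xᵢ − x̄)⁴ = 180.0000 ⇒ m₄ = 36.00000
m₂² = 23.04000
g_2 = m₄/m₂² − 3 = 1.56250 − 3 ≈ -1.4375

-1.4375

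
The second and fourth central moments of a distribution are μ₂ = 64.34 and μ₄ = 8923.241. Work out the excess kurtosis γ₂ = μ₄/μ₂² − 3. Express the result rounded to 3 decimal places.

μ₂² = 64.34² = 4139.63560
μ₄/μ₂² = 8923.241 / 4139.63560 = 2.15556
γ₂ = 2.15556 − 3 ≈ -0.844

-0.844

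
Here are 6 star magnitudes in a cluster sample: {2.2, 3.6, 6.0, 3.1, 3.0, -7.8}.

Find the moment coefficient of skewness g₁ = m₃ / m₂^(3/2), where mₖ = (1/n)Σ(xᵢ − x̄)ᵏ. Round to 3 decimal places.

x̄ = (2.2 + 3.6 + 6.0 + 3.1 + 3.0 - 7.8) / 6 = 1.6833
deviations (xᵢ − x̄): 0.5167, 1.9167, 4.3167, 1.4167, 1.3167, -9.4833
Σ(xᵢ − x̄)² = 116.2483 ⇒ m₂ = 116.2483/6 = 19.37472
Σ(xᵢ − x̄)³ = -760.1306 ⇒ m₃ = -760.1306/6 = -126.68843
m₂^(3/2) = 19.37472^(1.5) = 85.28119
g₁ = m₃ / m₂^(3/2) = -126.68843 / 85.28119 ≈ -1.486

-1.486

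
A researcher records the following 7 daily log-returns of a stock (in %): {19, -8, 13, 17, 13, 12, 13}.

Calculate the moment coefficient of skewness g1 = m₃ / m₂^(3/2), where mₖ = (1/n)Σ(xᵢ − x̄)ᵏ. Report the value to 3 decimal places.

x̄ = (19 - 8 + 13 + 17 + 13 + 12 + 13) / 7 = 11.2857
deviations (xᵢ − x̄): 7.7143, -19.2857, 1.7143, 5.7143, 1.7143, 0.7143, 1.7143
Σ(xᵢ − x̄)² = 473.4286 ⇒ m₂ = 473.4286/7 = 67.63265
Σ(xᵢ − x̄)³ = -6511.9592 ⇒ m₃ = -6511.9592/7 = -930.27988
m₂^(3/2) = 67.63265^(1.5) = 556.20468
g1 = m₃ / m₂^(3/2) = -930.27988 / 556.20468 ≈ -1.673

-1.673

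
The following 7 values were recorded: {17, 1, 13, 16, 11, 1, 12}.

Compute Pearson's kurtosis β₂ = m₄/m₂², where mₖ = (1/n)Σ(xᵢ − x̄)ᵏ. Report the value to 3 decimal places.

1.794

x̄ = 10.1429
Σ(xᵢ − x̄)² = 260.8571 ⇒ m₂ = 37.26531
Σ(xᵢ − x̄)⁴ = 17442.0933 ⇒ m₄ = 2491.72761
m₂² = 1388.70304
β₂ = m₄/m₂² = 2491.72761 / 1388.70304 ≈ 1.794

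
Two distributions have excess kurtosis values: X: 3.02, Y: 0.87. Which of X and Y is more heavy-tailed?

X

Higher excess kurtosis ⇒ heavier tails relative to the normal distribution.
3.02 vs 0.87: the larger is 3.02, so X has heavier tails.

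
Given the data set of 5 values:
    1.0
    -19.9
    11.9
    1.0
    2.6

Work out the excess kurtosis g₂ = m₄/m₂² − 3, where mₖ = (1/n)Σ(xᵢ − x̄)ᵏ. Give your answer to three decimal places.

x̄ = -0.6800
Σ(xᵢ − x̄)² = 544.0680 ⇒ m₂ = 108.81360
Σ(xᵢ − x̄)⁴ = 161639.3292 ⇒ m₄ = 32327.86584
m₂² = 11840.39954
g₂ = m₄/m₂² − 3 = 2.73030 − 3 ≈ -0.270

-0.270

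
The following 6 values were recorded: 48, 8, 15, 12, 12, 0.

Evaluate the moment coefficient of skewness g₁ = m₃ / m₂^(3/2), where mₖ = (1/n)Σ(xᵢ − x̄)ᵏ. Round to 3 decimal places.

1.377

x̄ = (48 + 8 + 15 + 12 + 12 + 0) / 6 = 15.8333
deviations (xᵢ − x̄): 32.1667, -7.8333, -0.8333, -3.8333, -3.8333, -15.8333
Σ(xᵢ − x̄)² = 1376.8333 ⇒ m₂ = 1376.8333/6 = 229.47222
Σ(xᵢ − x̄)³ = 28719.4444 ⇒ m₃ = 28719.4444/6 = 4786.57407
m₂^(3/2) = 229.47222^(1.5) = 3476.12338
g₁ = m₃ / m₂^(3/2) = 4786.57407 / 3476.12338 ≈ 1.377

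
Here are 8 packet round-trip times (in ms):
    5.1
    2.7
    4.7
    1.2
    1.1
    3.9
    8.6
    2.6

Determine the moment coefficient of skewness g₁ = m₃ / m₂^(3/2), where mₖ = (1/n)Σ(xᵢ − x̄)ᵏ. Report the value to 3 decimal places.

0.836

x̄ = (5.1 + 2.7 + 4.7 + 1.2 + 1.1 + 3.9 + 8.6 + 2.6) / 8 = 3.7375
deviations (xᵢ − x̄): 1.3625, -1.0375, 0.9625, -2.5375, -2.6375, 0.1625, 4.8625, -1.1375
Σ(xᵢ − x̄)² = 42.2187 ⇒ m₂ = 42.2187/8 = 5.27734
Σ(xᵢ − x̄)³ = 81.1190 ⇒ m₃ = 81.1190/8 = 10.13987
m₂^(3/2) = 5.27734^(1.5) = 12.12336
g₁ = m₃ / m₂^(3/2) = 10.13987 / 12.12336 ≈ 0.836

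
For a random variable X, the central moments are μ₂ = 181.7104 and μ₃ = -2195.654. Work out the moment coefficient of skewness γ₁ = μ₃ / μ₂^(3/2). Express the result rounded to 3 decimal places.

-0.896

σ = √μ₂ = √181.7104 = 13.48000
σ³ = μ₂^(3/2) = 2449.45619
γ₁ = μ₃/σ³ = -2195.654 / 2449.45619 ≈ -0.896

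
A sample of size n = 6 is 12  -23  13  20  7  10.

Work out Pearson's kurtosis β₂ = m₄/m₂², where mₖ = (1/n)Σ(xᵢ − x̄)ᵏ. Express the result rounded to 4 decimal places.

x̄ = 6.5000
Σ(xᵢ − x̄)² = 1137.5000 ⇒ m₂ = 189.58333
Σ(xᵢ − x̄)⁴ = 793400.3750 ⇒ m₄ = 132233.39583
m₂² = 35941.84028
β₂ = m₄/m₂² = 132233.39583 / 35941.84028 ≈ 3.6791

3.6791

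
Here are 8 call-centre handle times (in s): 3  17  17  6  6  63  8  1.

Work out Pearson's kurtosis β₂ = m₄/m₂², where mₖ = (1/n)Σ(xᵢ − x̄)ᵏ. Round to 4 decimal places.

5.2037

x̄ = 15.1250
Σ(xᵢ − x̄)² = 2862.8750 ⇒ m₂ = 357.85938
Σ(xᵢ − x̄)⁴ = 5331223.9004 ⇒ m₄ = 666402.98755
m₂² = 128063.33228
β₂ = m₄/m₂² = 666402.98755 / 128063.33228 ≈ 5.2037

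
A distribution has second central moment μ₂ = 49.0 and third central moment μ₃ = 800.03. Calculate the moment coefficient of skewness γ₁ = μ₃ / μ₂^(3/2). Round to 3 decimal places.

σ = √μ₂ = √49.0 = 7.00000
σ³ = μ₂^(3/2) = 343.00000
γ₁ = μ₃/σ³ = 800.03 / 343.00000 ≈ 2.332

2.332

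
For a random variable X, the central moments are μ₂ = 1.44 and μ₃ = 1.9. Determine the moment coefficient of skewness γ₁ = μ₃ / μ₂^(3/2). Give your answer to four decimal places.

1.0995

σ = √μ₂ = √1.44 = 1.20000
σ³ = μ₂^(3/2) = 1.72800
γ₁ = μ₃/σ³ = 1.9 / 1.72800 ≈ 1.0995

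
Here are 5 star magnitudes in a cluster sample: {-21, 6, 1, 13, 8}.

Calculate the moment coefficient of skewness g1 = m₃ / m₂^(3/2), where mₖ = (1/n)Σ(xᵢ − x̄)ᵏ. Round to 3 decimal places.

x̄ = (-21 + 6 + 1 + 13 + 8) / 5 = 1.4000
deviations (xᵢ − x̄): -22.4000, 4.6000, -0.4000, 11.6000, 6.6000
Σ(xᵢ − x̄)² = 701.2000 ⇒ m₂ = 701.2000/5 = 140.24000
Σ(xᵢ − x̄)³ = -9293.7600 ⇒ m₃ = -9293.7600/5 = -1858.75200
m₂^(3/2) = 140.24000^(1.5) = 1660.76374
g1 = m₃ / m₂^(3/2) = -1858.75200 / 1660.76374 ≈ -1.119

-1.119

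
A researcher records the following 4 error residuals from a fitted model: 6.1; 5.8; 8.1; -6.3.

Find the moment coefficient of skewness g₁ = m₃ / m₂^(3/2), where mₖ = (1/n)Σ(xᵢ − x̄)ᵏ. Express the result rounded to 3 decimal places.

-1.069

x̄ = (6.1 + 5.8 + 8.1 - 6.3) / 4 = 3.4250
deviations (xᵢ − x̄): 2.6750, 2.3750, 4.6750, -9.7250
Σ(xᵢ − x̄)² = 129.2275 ⇒ m₂ = 129.2275/4 = 32.30688
Σ(xᵢ − x̄)³ = -785.0351 ⇒ m₃ = -785.0351/4 = -196.25878
m₂^(3/2) = 32.30688^(1.5) = 183.62949
g₁ = m₃ / m₂^(3/2) = -196.25878 / 183.62949 ≈ -1.069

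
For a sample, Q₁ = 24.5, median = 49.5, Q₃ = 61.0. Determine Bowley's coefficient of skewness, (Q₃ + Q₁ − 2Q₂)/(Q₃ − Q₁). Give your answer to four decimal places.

-0.3699

numerator: Q₃ + Q₁ − 2Q₂ = 61.0 + 24.5 − 2×49.5 = -13.5000
denominator: Q₃ − Q₁ = 61.0 − 24.5 = 36.5000
Bowley skewness = -13.5000 / 36.5000 ≈ -0.3699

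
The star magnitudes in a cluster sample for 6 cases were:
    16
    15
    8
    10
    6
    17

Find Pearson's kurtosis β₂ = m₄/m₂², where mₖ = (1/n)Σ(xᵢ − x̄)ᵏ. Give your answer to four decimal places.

x̄ = 12.0000
Σ(xᵢ − x̄)² = 106.0000 ⇒ m₂ = 17.66667
Σ(xᵢ − x̄)⁴ = 2530.0000 ⇒ m₄ = 421.66667
m₂² = 312.11111
β₂ = m₄/m₂² = 421.66667 / 312.11111 ≈ 1.3510

1.3510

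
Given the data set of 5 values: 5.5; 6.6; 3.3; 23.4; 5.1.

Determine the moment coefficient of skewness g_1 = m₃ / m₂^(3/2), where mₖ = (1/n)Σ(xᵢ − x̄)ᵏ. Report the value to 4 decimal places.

x̄ = (5.5 + 6.6 + 3.3 + 23.4 + 5.1) / 5 = 8.7800
deviations (xᵢ − x̄): -3.2800, -2.1800, -5.4800, 14.6200, -3.6800
Σ(xᵢ − x̄)² = 272.8280 ⇒ m₂ = 272.8280/5 = 54.56560
Σ(xᵢ − x̄)³ = 2864.8927 ⇒ m₃ = 2864.8927/5 = 572.97854
m₂^(3/2) = 54.56560^(1.5) = 403.06808
g_1 = m₃ / m₂^(3/2) = 572.97854 / 403.06808 ≈ 1.4215

1.4215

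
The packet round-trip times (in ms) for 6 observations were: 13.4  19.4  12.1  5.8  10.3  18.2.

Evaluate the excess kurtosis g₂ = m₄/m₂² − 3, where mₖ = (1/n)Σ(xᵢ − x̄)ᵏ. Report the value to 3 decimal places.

x̄ = 13.2000
Σ(xᵢ − x̄)² = 127.8600 ⇒ m₂ = 21.31000
Σ(xᵢ − x̄)⁴ = 5173.4850 ⇒ m₄ = 862.24750
m₂² = 454.11610
g₂ = m₄/m₂² − 3 = 1.89874 − 3 ≈ -1.101

-1.101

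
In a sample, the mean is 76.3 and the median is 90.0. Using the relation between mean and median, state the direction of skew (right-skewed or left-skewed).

mean − median = 76.3 − 90.0 = -13.7
mean < median ⇒ the longer tail is on the left ⇒ left-skewed (negatively skewed).

left-skewed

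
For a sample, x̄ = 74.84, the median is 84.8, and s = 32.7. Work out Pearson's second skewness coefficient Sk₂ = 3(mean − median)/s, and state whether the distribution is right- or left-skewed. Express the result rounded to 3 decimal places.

Sk₂ = 3(74.84 − 84.8) / 32.7 = 3 × -9.9600 / 32.7
    = -29.8800 / 32.7 ≈ -0.914
Sk₂ < 0 ⇒ mean < median ⇒ left-skewed (negative skew).

-0.914, left-skewed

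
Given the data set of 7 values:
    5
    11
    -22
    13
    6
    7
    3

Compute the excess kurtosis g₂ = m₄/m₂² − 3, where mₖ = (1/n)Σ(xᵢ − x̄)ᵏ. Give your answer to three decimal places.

1.416

x̄ = 3.2857
Σ(xᵢ − x̄)² = 817.4286 ⇒ m₂ = 116.77551
Σ(xᵢ − x̄)⁴ = 421490.5131 ⇒ m₄ = 60212.93045
m₂² = 13636.51978
g₂ = m₄/m₂² − 3 = 4.41556 − 3 ≈ 1.416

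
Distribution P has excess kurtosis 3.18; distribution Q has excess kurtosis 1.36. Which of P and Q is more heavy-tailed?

Higher excess kurtosis ⇒ heavier tails relative to the normal distribution.
3.18 vs 1.36: the larger is 3.18, so P has heavier tails.

P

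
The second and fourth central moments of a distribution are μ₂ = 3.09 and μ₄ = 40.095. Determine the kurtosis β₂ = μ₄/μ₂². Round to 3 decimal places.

4.199

μ₂² = 3.09² = 9.54810
μ₄/μ₂² = 40.095 / 9.54810 = 4.19926
β₂ ≈ 4.199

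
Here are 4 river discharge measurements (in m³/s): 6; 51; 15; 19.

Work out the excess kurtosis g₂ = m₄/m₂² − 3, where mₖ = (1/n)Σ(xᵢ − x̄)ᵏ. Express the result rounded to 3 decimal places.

-0.834

x̄ = 22.7500
Σ(xᵢ − x̄)² = 1152.7500 ⇒ m₂ = 288.18750
Σ(xᵢ − x̄)⁴ = 719424.3281 ⇒ m₄ = 179856.08203
m₂² = 83052.03516
g₂ = m₄/m₂² − 3 = 2.16558 − 3 ≈ -0.834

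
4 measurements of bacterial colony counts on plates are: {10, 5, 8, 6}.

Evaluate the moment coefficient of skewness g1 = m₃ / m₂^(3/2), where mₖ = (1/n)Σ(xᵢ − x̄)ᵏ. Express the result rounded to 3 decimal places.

x̄ = (10 + 5 + 8 + 6) / 4 = 7.2500
deviations (xᵢ − x̄): 2.7500, -2.2500, 0.7500, -1.2500
Σ(xᵢ − x̄)² = 14.7500 ⇒ m₂ = 14.7500/4 = 3.68750
Σ(xᵢ − x̄)³ = 7.8750 ⇒ m₃ = 7.8750/4 = 1.96875
m₂^(3/2) = 3.68750^(1.5) = 7.08106
g1 = m₃ / m₂^(3/2) = 1.96875 / 7.08106 ≈ 0.278

0.278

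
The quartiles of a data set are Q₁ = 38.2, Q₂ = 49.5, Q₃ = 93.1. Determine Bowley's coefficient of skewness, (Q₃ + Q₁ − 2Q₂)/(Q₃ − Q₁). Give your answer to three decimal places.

numerator: Q₃ + Q₁ − 2Q₂ = 93.1 + 38.2 − 2×49.5 = 32.3000
denominator: Q₃ − Q₁ = 93.1 − 38.2 = 54.9000
Bowley skewness = 32.3000 / 54.9000 ≈ 0.588

0.588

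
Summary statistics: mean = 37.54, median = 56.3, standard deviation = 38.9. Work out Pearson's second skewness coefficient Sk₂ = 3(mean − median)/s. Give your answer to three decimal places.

Sk₂ = 3(37.54 − 56.3) / 38.9 = 3 × -18.7600 / 38.9
    = -56.2800 / 38.9 ≈ -1.447

-1.447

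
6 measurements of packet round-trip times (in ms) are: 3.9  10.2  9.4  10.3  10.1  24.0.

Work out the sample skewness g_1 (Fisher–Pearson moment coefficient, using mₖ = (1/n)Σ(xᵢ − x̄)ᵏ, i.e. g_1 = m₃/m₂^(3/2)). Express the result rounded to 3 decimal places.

1.190

x̄ = (3.9 + 10.2 + 9.4 + 10.3 + 10.1 + 24.0) / 6 = 11.3167
deviations (xᵢ − x̄): -7.4167, -1.1167, -1.9167, -1.0167, -1.2167, 12.6833
Σ(xᵢ − x̄)² = 223.3083 ⇒ m₂ = 223.3083/6 = 37.21806
Σ(xᵢ − x̄)³ = 1621.0756 ⇒ m₃ = 1621.0756/6 = 270.17926
m₂^(3/2) = 37.21806^(1.5) = 227.05471
g_1 = m₃ / m₂^(3/2) = 270.17926 / 227.05471 ≈ 1.190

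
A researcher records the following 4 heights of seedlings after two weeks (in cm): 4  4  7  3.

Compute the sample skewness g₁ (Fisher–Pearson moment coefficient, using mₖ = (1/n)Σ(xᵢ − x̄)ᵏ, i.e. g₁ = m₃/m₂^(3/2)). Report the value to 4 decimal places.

0.8889

x̄ = (4 + 4 + 7 + 3) / 4 = 4.5000
deviations (xᵢ − x̄): -0.5000, -0.5000, 2.5000, -1.5000
Σ(xᵢ − x̄)² = 9.0000 ⇒ m₂ = 9.0000/4 = 2.25000
Σ(xᵢ − x̄)³ = 12.0000 ⇒ m₃ = 12.0000/4 = 3.00000
m₂^(3/2) = 2.25000^(1.5) = 3.37500
g₁ = m₃ / m₂^(3/2) = 3.00000 / 3.37500 ≈ 0.8889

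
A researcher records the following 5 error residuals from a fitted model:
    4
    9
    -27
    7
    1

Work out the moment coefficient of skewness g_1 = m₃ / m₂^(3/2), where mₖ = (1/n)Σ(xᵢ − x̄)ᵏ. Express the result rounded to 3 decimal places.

-1.346

x̄ = (4 + 9 - 27 + 7 + 1) / 5 = -1.2000
deviations (xᵢ − x̄): 5.2000, 10.2000, -25.8000, 8.2000, 2.2000
Σ(xᵢ − x̄)² = 868.8000 ⇒ m₂ = 868.8000/5 = 173.76000
Σ(xᵢ − x̄)³ = -15409.6800 ⇒ m₃ = -15409.6800/5 = -3081.93600
m₂^(3/2) = 173.76000^(1.5) = 2290.47055
g_1 = m₃ / m₂^(3/2) = -3081.93600 / 2290.47055 ≈ -1.346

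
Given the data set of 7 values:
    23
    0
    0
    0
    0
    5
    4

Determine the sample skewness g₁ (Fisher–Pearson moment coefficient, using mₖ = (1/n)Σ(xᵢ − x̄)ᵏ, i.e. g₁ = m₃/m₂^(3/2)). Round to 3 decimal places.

x̄ = (23 + 0 + 0 + 0 + 0 + 5 + 4) / 7 = 4.5714
deviations (xᵢ − x̄): 18.4286, -4.5714, -4.5714, -4.5714, -4.5714, 0.4286, -0.5714
Σ(xᵢ − x̄)² = 423.7143 ⇒ m₂ = 423.7143/7 = 60.53061
Σ(xᵢ − x̄)³ = 5876.3265 ⇒ m₃ = 5876.3265/7 = 839.47522
m₂^(3/2) = 60.53061^(1.5) = 470.93677
g₁ = m₃ / m₂^(3/2) = 839.47522 / 470.93677 ≈ 1.783

1.783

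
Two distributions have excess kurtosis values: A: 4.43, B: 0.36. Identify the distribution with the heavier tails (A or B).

A

Higher excess kurtosis ⇒ heavier tails relative to the normal distribution.
4.43 vs 0.36: the larger is 4.43, so A has heavier tails.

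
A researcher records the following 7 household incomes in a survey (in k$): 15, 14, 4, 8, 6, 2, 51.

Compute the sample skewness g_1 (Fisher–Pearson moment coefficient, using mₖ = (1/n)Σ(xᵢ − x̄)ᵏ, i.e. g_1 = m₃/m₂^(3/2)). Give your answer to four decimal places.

x̄ = (15 + 14 + 4 + 8 + 6 + 2 + 51) / 7 = 14.2857
deviations (xᵢ − x̄): 0.7143, -0.2857, -10.2857, -6.2857, -8.2857, -12.2857, 36.7143
Σ(xᵢ − x̄)² = 1713.4286 ⇒ m₂ = 1713.4286/7 = 244.77551
Σ(xᵢ − x̄)³ = 45729.1837 ⇒ m₃ = 45729.1837/7 = 6532.74052
m₂^(3/2) = 244.77551^(1.5) = 3829.58706
g_1 = m₃ / m₂^(3/2) = 6532.74052 / 3829.58706 ≈ 1.7059

1.7059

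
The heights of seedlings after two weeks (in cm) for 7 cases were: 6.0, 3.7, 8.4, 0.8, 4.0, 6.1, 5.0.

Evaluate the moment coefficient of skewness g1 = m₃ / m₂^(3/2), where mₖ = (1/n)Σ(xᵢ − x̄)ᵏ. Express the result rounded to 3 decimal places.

-0.282

x̄ = (6.0 + 3.7 + 8.4 + 0.8 + 4.0 + 6.1 + 5.0) / 7 = 4.8571
deviations (xᵢ − x̄): 1.1429, -1.1571, 3.5429, -4.0571, -0.8571, 1.2429, 0.1429
Σ(xᵢ − x̄)² = 33.9571 ⇒ m₂ = 33.9571/7 = 4.85102
Σ(xᵢ − x̄)³ = -21.0765 ⇒ m₃ = -21.0765/7 = -3.01093
m₂^(3/2) = 4.85102^(1.5) = 10.68439
g1 = m₃ / m₂^(3/2) = -3.01093 / 10.68439 ≈ -0.282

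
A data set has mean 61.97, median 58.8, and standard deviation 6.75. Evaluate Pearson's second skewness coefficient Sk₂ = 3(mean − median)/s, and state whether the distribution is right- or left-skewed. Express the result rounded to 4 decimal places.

Sk₂ = 3(61.97 − 58.8) / 6.75 = 3 × 3.1700 / 6.75
    = 9.5100 / 6.75 ≈ 1.4089
Sk₂ > 0 ⇒ mean > median ⇒ right-skewed (positive skew).

1.4089, right-skewed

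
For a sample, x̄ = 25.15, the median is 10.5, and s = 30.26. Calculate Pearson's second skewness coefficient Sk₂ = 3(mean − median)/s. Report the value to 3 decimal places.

Sk₂ = 3(25.15 − 10.5) / 30.26 = 3 × 14.6500 / 30.26
    = 43.9500 / 30.26 ≈ 1.452

1.452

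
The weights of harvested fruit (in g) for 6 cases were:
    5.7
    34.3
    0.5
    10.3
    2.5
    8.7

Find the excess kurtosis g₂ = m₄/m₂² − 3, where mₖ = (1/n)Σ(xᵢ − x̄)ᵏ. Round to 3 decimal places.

x̄ = 10.3333
Σ(xᵢ − x̄)² = 756.5933 ⇒ m₂ = 126.09889
Σ(xᵢ − x̄)⁴ = 343519.6205 ⇒ m₄ = 57253.27009
m₂² = 15900.92978
g₂ = m₄/m₂² − 3 = 3.60062 − 3 ≈ 0.601

0.601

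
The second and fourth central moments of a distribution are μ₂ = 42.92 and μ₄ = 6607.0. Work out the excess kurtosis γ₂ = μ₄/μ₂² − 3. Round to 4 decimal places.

μ₂² = 42.92² = 1842.12640
μ₄/μ₂² = 6607.0 / 1842.12640 = 3.58662
γ₂ = 3.58662 − 3 ≈ 0.5866

0.5866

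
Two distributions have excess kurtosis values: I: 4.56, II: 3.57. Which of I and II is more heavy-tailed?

Higher excess kurtosis ⇒ heavier tails relative to the normal distribution.
4.56 vs 3.57: the larger is 4.56, so I has heavier tails.

I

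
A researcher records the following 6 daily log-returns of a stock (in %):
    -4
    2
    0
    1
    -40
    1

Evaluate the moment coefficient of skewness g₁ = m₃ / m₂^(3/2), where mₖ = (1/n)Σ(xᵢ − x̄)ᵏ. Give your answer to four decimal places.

-1.7265

x̄ = (-4 + 2 + 0 + 1 - 40 + 1) / 6 = -6.6667
deviations (xᵢ − x̄): 2.6667, 8.6667, 6.6667, 7.6667, -33.3333, 7.6667
Σ(xᵢ − x̄)² = 1355.3333 ⇒ m₂ = 1355.3333/6 = 225.88889
Σ(xᵢ − x̄)³ = -35169.5556 ⇒ m₃ = -35169.5556/6 = -5861.59259
m₂^(3/2) = 225.88889^(1.5) = 3395.01974
g₁ = m₃ / m₂^(3/2) = -5861.59259 / 3395.01974 ≈ -1.7265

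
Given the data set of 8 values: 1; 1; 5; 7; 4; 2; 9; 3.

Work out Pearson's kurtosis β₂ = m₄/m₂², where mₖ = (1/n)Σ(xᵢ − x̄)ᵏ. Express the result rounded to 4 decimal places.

x̄ = 4.0000
Σ(xᵢ − x̄)² = 58.0000 ⇒ m₂ = 7.25000
Σ(xᵢ − x̄)⁴ = 886.0000 ⇒ m₄ = 110.75000
m₂² = 52.56250
β₂ = m₄/m₂² = 110.75000 / 52.56250 ≈ 2.1070

2.1070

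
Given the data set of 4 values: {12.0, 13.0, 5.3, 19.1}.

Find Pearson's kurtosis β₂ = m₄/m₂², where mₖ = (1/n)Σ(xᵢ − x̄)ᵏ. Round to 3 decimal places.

1.981

x̄ = 12.3500
Σ(xᵢ − x̄)² = 95.8100 ⇒ m₂ = 23.95250
Σ(xᵢ − x̄)⁴ = 4546.4734 ⇒ m₄ = 1136.61836
m₂² = 573.72226
β₂ = m₄/m₂² = 1136.61836 / 573.72226 ≈ 1.981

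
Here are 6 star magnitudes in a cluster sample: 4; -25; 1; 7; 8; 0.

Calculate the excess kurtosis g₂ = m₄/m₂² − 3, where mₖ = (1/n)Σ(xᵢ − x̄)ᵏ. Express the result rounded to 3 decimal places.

x̄ = -0.8333
Σ(xᵢ − x̄)² = 750.8333 ⇒ m₂ = 125.13889
Σ(xᵢ − x̄)⁴ = 351499.4861 ⇒ m₄ = 58583.24769
m₂² = 15659.74151
g₂ = m₄/m₂² − 3 = 3.74101 − 3 ≈ 0.741

0.741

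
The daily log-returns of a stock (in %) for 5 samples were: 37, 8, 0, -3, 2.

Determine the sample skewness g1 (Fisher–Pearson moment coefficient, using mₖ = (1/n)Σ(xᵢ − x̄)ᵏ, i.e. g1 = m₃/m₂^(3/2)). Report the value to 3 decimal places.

1.284

x̄ = (37 + 8 + 0 - 3 + 2) / 5 = 8.8000
deviations (xᵢ − x̄): 28.2000, -0.8000, -8.8000, -11.8000, -6.8000
Σ(xᵢ − x̄)² = 1058.8000 ⇒ m₂ = 1058.8000/5 = 211.76000
Σ(xᵢ − x̄)³ = 19786.3200 ⇒ m₃ = 19786.3200/5 = 3957.26400
m₂^(3/2) = 211.76000^(1.5) = 3081.52640
g1 = m₃ / m₂^(3/2) = 3957.26400 / 3081.52640 ≈ 1.284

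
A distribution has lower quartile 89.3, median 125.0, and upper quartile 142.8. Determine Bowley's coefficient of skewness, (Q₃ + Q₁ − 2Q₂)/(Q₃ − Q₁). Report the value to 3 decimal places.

-0.335

numerator: Q₃ + Q₁ − 2Q₂ = 142.8 + 89.3 − 2×125.0 = -17.9000
denominator: Q₃ − Q₁ = 142.8 − 89.3 = 53.5000
Bowley skewness = -17.9000 / 53.5000 ≈ -0.335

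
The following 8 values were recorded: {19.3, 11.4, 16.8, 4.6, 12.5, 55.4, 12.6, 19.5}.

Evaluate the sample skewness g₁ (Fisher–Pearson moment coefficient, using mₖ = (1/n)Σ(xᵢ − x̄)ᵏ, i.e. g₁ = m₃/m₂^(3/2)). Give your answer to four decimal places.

1.8177

x̄ = (19.3 + 11.4 + 16.8 + 4.6 + 12.5 + 55.4 + 12.6 + 19.5) / 8 = 19.0125
deviations (xᵢ − x̄): 0.2875, -7.6125, -2.2125, -14.4125, -6.5125, 36.3875, -6.4125, 0.4875
Σ(xᵢ − x̄)² = 1678.4688 ⇒ m₂ = 1678.4688/8 = 209.80859
Σ(xᵢ − x̄)³ = 44193.3764 ⇒ m₃ = 44193.3764/8 = 5524.17205
m₂^(3/2) = 209.80859^(1.5) = 3039.02945
g₁ = m₃ / m₂^(3/2) = 5524.17205 / 3039.02945 ≈ 1.8177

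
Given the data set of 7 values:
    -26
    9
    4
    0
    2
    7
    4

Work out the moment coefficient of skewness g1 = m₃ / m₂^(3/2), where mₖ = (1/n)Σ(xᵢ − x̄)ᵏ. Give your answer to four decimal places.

-1.7725

x̄ = (-26 + 9 + 4 + 0 + 2 + 7 + 4) / 7 = 0.0000
deviations (xᵢ − x̄): -26.0000, 9.0000, 4.0000, 0.0000, 2.0000, 7.0000, 4.0000
Σ(xᵢ − x̄)² = 842.0000 ⇒ m₂ = 842.0000/7 = 120.28571
Σ(xᵢ − x̄)³ = -16368.0000 ⇒ m₃ = -16368.0000/7 = -2338.28571
m₂^(3/2) = 120.28571^(1.5) = 1319.23170
g1 = m₃ / m₂^(3/2) = -2338.28571 / 1319.23170 ≈ -1.7725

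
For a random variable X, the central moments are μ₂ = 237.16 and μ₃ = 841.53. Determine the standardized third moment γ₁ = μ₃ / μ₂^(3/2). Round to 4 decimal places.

σ = √μ₂ = √237.16 = 15.40000
σ³ = μ₂^(3/2) = 3652.26400
γ₁ = μ₃/σ³ = 841.53 / 3652.26400 ≈ 0.2304

0.2304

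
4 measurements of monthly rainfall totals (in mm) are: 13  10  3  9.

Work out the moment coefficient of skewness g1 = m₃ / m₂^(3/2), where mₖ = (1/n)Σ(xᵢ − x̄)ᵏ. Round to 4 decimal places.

x̄ = (13 + 10 + 3 + 9) / 4 = 8.7500
deviations (xᵢ − x̄): 4.2500, 1.2500, -5.7500, 0.2500
Σ(xᵢ − x̄)² = 52.7500 ⇒ m₂ = 52.7500/4 = 13.18750
Σ(xᵢ − x̄)³ = -111.3750 ⇒ m₃ = -111.3750/4 = -27.84375
m₂^(3/2) = 13.18750^(1.5) = 47.88988
g1 = m₃ / m₂^(3/2) = -27.84375 / 47.88988 ≈ -0.5814

-0.5814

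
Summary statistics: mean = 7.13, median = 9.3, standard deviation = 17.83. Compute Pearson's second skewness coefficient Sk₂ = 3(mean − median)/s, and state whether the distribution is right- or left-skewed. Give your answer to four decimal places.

Sk₂ = 3(7.13 − 9.3) / 17.83 = 3 × -2.1700 / 17.83
    = -6.5100 / 17.83 ≈ -0.3651
Sk₂ < 0 ⇒ mean < median ⇒ left-skewed (negative skew).

-0.3651, left-skewed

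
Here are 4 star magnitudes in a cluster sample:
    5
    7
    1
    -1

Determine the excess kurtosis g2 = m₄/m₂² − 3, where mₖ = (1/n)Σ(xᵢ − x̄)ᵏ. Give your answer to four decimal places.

x̄ = 3.0000
Σ(xᵢ − x̄)² = 40.0000 ⇒ m₂ = 10.00000
Σ(xᵢ − x̄)⁴ = 544.0000 ⇒ m₄ = 136.00000
m₂² = 100.00000
g2 = m₄/m₂² − 3 = 1.36000 − 3 ≈ -1.6400

-1.6400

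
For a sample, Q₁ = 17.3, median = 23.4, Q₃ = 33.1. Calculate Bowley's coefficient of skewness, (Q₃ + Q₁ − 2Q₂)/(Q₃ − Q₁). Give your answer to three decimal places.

0.228

numerator: Q₃ + Q₁ − 2Q₂ = 33.1 + 17.3 − 2×23.4 = 3.6000
denominator: Q₃ − Q₁ = 33.1 − 17.3 = 15.8000
Bowley skewness = 3.6000 / 15.8000 ≈ 0.228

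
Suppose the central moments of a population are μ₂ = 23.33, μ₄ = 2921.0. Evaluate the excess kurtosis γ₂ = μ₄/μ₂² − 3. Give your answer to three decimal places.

μ₂² = 23.33² = 544.28890
μ₄/μ₂² = 2921.0 / 544.28890 = 5.36664
γ₂ = 5.36664 − 3 ≈ 2.367

2.367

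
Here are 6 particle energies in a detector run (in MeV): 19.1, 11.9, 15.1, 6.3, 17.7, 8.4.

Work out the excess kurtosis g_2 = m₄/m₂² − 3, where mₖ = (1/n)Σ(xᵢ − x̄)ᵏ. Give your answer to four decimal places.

x̄ = 13.0833
Σ(xᵢ − x̄)² = 130.9283 ⇒ m₂ = 21.82139
Σ(xᵢ − x̄)⁴ = 4381.5666 ⇒ m₄ = 730.26111
m₂² = 476.17301
g_2 = m₄/m₂² − 3 = 1.53360 − 3 ≈ -1.4664

-1.4664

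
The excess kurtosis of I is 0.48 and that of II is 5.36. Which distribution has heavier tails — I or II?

Higher excess kurtosis ⇒ heavier tails relative to the normal distribution.
0.48 vs 5.36: the larger is 5.36, so II has heavier tails.

II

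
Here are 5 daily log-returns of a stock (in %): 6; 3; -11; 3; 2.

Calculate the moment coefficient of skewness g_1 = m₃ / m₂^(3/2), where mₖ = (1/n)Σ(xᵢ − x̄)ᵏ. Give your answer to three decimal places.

-1.302

x̄ = (6 + 3 - 11 + 3 + 2) / 5 = 0.6000
deviations (xᵢ − x̄): 5.4000, 2.4000, -11.6000, 2.4000, 1.4000
Σ(xᵢ − x̄)² = 177.2000 ⇒ m₂ = 177.2000/5 = 35.44000
Σ(xᵢ − x̄)³ = -1373.0400 ⇒ m₃ = -1373.0400/5 = -274.60800
m₂^(3/2) = 35.44000^(1.5) = 210.97965
g_1 = m₃ / m₂^(3/2) = -274.60800 / 210.97965 ≈ -1.302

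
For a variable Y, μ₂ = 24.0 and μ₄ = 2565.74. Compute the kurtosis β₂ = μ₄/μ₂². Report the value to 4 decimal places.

4.4544

μ₂² = 24.0² = 576.00000
μ₄/μ₂² = 2565.74 / 576.00000 = 4.45441
β₂ ≈ 4.4544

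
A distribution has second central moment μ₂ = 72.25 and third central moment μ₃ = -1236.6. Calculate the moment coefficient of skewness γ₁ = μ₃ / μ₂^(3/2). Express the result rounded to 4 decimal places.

σ = √μ₂ = √72.25 = 8.50000
σ³ = μ₂^(3/2) = 614.12500
γ₁ = μ₃/σ³ = -1236.6 / 614.12500 ≈ -2.0136

-2.0136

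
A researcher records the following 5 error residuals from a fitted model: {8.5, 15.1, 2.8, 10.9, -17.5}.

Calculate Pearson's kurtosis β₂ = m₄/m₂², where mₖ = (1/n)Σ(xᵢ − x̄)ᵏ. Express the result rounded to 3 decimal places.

x̄ = 3.9600
Σ(xᵢ − x̄)² = 654.7520 ⇒ m₂ = 130.95040
Σ(xᵢ − x̄)⁴ = 230236.4464 ⇒ m₄ = 46047.28928
m₂² = 17148.00726
β₂ = m₄/m₂² = 46047.28928 / 17148.00726 ≈ 2.685

2.685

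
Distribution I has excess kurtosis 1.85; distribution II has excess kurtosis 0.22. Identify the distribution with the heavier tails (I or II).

Higher excess kurtosis ⇒ heavier tails relative to the normal distribution.
1.85 vs 0.22: the larger is 1.85, so I has heavier tails.

I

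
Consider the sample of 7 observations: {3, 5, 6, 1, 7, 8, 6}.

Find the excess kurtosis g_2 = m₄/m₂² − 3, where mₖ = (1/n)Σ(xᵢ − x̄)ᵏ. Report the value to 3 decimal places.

-0.723

x̄ = 5.1429
Σ(xᵢ − x̄)² = 34.8571 ⇒ m₂ = 4.97959
Σ(xᵢ − x̄)⁴ = 395.2770 ⇒ m₄ = 56.46814
m₂² = 24.79633
g_2 = m₄/m₂² − 3 = 2.27728 − 3 ≈ -0.723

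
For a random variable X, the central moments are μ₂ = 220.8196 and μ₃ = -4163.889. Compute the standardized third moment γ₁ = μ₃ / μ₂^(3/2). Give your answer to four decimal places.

σ = √μ₂ = √220.8196 = 14.86000
σ³ = μ₂^(3/2) = 3281.37926
γ₁ = μ₃/σ³ = -4163.889 / 3281.37926 ≈ -1.2689

-1.2689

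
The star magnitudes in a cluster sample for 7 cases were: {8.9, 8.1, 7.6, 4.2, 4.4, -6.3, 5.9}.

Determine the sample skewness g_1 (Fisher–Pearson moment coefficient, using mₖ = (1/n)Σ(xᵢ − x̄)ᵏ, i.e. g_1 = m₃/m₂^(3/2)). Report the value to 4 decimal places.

-1.5432

x̄ = (8.9 + 8.1 + 7.6 + 4.2 + 4.4 - 6.3 + 5.9) / 7 = 4.6857
deviations (xᵢ − x̄): 4.2143, 3.4143, 2.9143, -0.4857, -0.2857, -10.9857, 1.2143
Σ(xᵢ − x̄)² = 160.3886 ⇒ m₂ = 160.3886/7 = 22.91265
Σ(xᵢ − x̄)³ = -1184.7692 ⇒ m₃ = -1184.7692/7 = -169.25274
m₂^(3/2) = 22.91265^(1.5) = 109.67637
g_1 = m₃ / m₂^(3/2) = -169.25274 / 109.67637 ≈ -1.5432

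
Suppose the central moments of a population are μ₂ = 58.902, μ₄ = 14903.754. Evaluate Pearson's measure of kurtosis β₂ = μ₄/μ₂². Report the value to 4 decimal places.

μ₂² = 58.902² = 3469.44560
μ₄/μ₂² = 14903.754 / 3469.44560 = 4.29572
β₂ ≈ 4.2957

4.2957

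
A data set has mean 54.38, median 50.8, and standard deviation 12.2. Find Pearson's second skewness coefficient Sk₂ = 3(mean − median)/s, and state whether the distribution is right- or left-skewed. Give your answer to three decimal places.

0.880, right-skewed

Sk₂ = 3(54.38 − 50.8) / 12.2 = 3 × 3.5800 / 12.2
    = 10.7400 / 12.2 ≈ 0.880
Sk₂ > 0 ⇒ mean > median ⇒ right-skewed (positive skew).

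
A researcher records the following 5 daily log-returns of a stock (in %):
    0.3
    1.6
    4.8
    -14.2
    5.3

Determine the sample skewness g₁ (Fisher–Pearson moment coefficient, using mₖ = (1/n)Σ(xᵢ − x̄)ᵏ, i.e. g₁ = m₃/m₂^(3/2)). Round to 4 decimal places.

-1.2469

x̄ = (0.3 + 1.6 + 4.8 - 14.2 + 5.3) / 5 = -0.4400
deviations (xᵢ − x̄): 0.7400, 2.0400, 5.2400, -13.7600, 5.7400
Σ(xᵢ − x̄)² = 254.4520 ⇒ m₂ = 254.4520/5 = 50.89040
Σ(xᵢ − x̄)³ = -2263.3934 ⇒ m₃ = -2263.3934/5 = -452.67869
m₂^(3/2) = 50.89040^(1.5) = 363.03943
g₁ = m₃ / m₂^(3/2) = -452.67869 / 363.03943 ≈ -1.2469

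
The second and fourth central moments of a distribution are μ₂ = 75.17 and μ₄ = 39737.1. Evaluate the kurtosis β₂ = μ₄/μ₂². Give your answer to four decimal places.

μ₂² = 75.17² = 5650.52890
μ₄/μ₂² = 39737.1 / 5650.52890 = 7.03246
β₂ ≈ 7.0325

7.0325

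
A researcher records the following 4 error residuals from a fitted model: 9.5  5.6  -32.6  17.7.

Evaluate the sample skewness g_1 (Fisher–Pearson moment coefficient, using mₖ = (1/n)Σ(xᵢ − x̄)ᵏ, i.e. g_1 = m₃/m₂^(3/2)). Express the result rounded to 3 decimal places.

x̄ = (9.5 + 5.6 - 32.6 + 17.7) / 4 = 0.0500
deviations (xᵢ − x̄): 9.4500, 5.5500, -32.6500, 17.6500
Σ(xᵢ − x̄)² = 1497.6500 ⇒ m₂ = 1497.6500/4 = 374.41250
Σ(xᵢ − x̄)³ = -28292.4000 ⇒ m₃ = -28292.4000/4 = -7073.10000
m₂^(3/2) = 374.41250^(1.5) = 7244.78513
g_1 = m₃ / m₂^(3/2) = -7073.10000 / 7244.78513 ≈ -0.976

-0.976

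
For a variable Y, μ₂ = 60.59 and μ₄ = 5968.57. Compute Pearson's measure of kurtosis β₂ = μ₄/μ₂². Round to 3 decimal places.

1.626

μ₂² = 60.59² = 3671.14810
μ₄/μ₂² = 5968.57 / 3671.14810 = 1.62580
β₂ ≈ 1.626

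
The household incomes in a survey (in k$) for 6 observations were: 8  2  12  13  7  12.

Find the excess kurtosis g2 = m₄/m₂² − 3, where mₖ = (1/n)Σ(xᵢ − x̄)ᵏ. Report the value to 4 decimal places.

-0.8027

x̄ = 9.0000
Σ(xᵢ − x̄)² = 88.0000 ⇒ m₂ = 14.66667
Σ(xᵢ − x̄)⁴ = 2836.0000 ⇒ m₄ = 472.66667
m₂² = 215.11111
g2 = m₄/m₂² − 3 = 2.19731 − 3 ≈ -0.8027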